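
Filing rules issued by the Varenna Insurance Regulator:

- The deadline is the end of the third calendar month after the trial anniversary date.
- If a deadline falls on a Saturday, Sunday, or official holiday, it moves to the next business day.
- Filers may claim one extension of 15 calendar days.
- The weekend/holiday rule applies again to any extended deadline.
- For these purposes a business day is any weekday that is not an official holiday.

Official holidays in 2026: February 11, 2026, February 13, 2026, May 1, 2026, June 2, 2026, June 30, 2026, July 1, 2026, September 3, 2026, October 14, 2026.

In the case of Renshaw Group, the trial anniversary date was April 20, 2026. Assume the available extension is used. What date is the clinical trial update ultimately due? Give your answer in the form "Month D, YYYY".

3 months after April 20, 2026 is July 2026; that month ends on July 31, 2026.
July 31, 2026 is a Friday and not a listed holiday, so it stands.
The 15-calendar-day extension moves the deadline from July 31, 2026 to August 15, 2026.
August 15, 2026 is a Saturday, so it moves to the next business day, August 17, 2026 (Monday).
So the filing is due August 17, 2026.

August 17, 2026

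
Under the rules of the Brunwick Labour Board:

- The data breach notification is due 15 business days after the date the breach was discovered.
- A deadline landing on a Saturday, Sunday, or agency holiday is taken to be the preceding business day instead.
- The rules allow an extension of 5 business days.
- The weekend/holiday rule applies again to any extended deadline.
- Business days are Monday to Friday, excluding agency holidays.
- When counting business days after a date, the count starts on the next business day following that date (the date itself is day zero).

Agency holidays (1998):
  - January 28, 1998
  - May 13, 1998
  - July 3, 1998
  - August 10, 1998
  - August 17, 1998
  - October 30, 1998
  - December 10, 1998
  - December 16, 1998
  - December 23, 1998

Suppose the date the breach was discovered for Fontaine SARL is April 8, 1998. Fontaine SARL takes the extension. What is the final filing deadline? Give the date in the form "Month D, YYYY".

Counting 15 business days after April 8, 1998 (skipping weekends and listed holidays) reaches April 29, 1998.
April 29, 1998 falls on a Wednesday, which is a business day, so no adjustment is needed.
Counting 5 further business days from April 29, 1998 reaches May 6, 1998.
May 6, 1998 (Wednesday) is already a business day.
Final deadline: May 6, 1998.

May 6, 1998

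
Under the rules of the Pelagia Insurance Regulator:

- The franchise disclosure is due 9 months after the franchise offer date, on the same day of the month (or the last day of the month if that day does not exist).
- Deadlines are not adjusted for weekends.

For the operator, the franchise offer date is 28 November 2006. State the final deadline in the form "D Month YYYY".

28 August 2007

9 months from 28 November 2006 is 28 August 2007.
28 August 2007 is a Tuesday; no weekend or holiday adjustment applies.
Final deadline: 28 August 2007.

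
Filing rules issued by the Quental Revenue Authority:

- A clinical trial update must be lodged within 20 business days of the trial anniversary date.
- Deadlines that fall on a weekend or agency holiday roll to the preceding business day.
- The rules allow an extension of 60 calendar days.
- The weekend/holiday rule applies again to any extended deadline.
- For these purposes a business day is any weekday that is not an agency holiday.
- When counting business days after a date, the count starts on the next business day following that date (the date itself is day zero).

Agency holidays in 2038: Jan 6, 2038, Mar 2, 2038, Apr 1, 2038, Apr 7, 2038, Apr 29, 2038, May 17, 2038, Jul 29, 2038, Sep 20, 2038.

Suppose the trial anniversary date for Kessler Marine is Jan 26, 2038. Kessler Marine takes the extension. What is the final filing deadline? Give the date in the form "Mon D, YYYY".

Apr 23, 2038

Counting 20 business days after Jan 26, 2038 (skipping weekends and listed holidays) reaches Feb 23, 2038.
Feb 23, 2038 (Tuesday) is already a business day.
The 60-calendar-day extension moves the deadline from Feb 23, 2038 to Apr 24, 2038.
Apr 24, 2038 is a Saturday; the preceding business day is Apr 23, 2038 (Friday).
Final deadline: Apr 23, 2038.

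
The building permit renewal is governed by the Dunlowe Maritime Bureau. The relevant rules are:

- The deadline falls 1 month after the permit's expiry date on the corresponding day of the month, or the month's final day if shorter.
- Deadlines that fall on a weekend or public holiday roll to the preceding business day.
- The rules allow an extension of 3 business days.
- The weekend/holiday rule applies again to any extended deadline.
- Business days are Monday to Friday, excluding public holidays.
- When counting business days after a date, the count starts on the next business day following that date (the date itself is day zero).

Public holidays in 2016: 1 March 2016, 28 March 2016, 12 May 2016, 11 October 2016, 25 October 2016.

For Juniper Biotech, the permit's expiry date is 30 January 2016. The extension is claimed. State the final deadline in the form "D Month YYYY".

Moving 1 month forward from 30 January 2016 on the corresponding day gives 29 February 2016 (day 30 does not exist in February, so the month's last day is used).
29 February 2016 (Monday) is already a business day.
Applying the 3-business-day extension: 3 business days after 29 February 2016 is 4 March 2016.
Since 4 March 2016 is a Friday and not a holiday, the date is unchanged.
Final deadline: 4 March 2016.

4 March 2016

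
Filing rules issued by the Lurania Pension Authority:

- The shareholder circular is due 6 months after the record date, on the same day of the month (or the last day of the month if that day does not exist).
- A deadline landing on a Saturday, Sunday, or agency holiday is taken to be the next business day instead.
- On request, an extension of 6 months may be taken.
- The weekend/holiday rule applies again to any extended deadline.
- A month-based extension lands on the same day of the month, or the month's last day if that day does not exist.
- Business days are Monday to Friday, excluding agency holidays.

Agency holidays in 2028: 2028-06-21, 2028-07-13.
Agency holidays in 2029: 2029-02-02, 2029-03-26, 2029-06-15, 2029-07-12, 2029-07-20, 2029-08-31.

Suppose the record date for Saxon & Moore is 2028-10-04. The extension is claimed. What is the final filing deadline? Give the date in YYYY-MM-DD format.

Moving 6 months forward from 2028-10-04 on the corresponding day gives 2029-04-04.
2029-04-04 falls on a Wednesday, which is a business day, so no adjustment is needed.
The 6 months extension carries 2029-04-04 to 2029-10-04.
2029-10-04 falls on a Thursday, which is a business day, so no adjustment is needed.
Deadline: 2029-10-04.

2029-10-04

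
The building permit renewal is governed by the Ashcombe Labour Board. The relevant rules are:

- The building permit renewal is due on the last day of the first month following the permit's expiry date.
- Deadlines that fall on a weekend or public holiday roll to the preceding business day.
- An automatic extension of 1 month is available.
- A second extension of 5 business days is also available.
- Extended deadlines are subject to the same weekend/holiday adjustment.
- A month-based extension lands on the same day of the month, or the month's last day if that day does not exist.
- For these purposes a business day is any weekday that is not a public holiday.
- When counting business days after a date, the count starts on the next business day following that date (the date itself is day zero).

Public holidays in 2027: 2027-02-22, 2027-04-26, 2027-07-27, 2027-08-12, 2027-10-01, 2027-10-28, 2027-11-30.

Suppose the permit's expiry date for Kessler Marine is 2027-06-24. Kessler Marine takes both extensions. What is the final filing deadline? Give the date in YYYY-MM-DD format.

2027-09-06

1 month after 2027-06-24 falls in July 2027; the last day of that month is 2027-07-31.
2027-07-31 is a Saturday; the preceding business day is 2027-07-30 (Friday).
Add 1 month to 2027-07-30: 2027-08-30.
2027-08-30 falls on a Monday, which is a business day, so no adjustment is needed.
The 5-business-day extension runs from 2027-08-30 to 2027-09-06.
2027-09-06 falls on a Monday, which is a business day, so no adjustment is needed.
The final due date is 2027-09-06.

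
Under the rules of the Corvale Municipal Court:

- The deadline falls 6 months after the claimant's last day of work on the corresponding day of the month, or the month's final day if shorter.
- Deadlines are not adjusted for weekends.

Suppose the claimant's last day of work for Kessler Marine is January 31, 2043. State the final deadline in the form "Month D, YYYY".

July 31, 2043

6 months from January 31, 2043 is July 31, 2043.
No adjustment is made for weekends or holidays, so July 31, 2043 stands.
Deadline: July 31, 2043.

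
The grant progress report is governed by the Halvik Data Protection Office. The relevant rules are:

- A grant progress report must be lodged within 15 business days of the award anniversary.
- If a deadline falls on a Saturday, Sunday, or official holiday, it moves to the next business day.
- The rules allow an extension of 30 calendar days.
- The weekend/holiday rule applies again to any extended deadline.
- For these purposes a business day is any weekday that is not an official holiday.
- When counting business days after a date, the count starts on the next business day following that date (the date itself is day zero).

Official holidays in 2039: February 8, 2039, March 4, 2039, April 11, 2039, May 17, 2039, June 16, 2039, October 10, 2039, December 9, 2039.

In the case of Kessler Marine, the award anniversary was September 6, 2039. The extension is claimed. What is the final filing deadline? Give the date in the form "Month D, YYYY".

October 27, 2039

15 business days after September 6, 2039, excluding weekends and holidays, is September 27, 2039.
September 27, 2039 falls on a Tuesday, which is a business day, so no adjustment is needed.
The 30-calendar-day extension moves the deadline from September 27, 2039 to October 27, 2039.
Since October 27, 2039 is a Thursday and not a holiday, the date is unchanged.
The final due date is October 27, 2039.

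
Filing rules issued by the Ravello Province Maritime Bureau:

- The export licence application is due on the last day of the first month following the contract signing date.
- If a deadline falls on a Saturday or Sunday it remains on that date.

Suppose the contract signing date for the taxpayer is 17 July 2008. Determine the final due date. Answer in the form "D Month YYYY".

1 month after 17 July 2008 falls in August 2008; the last day of that month is 31 August 2008.
31 August 2008 is a Sunday; no weekend or holiday adjustment applies.
So the filing is due 31 August 2008.

31 August 2008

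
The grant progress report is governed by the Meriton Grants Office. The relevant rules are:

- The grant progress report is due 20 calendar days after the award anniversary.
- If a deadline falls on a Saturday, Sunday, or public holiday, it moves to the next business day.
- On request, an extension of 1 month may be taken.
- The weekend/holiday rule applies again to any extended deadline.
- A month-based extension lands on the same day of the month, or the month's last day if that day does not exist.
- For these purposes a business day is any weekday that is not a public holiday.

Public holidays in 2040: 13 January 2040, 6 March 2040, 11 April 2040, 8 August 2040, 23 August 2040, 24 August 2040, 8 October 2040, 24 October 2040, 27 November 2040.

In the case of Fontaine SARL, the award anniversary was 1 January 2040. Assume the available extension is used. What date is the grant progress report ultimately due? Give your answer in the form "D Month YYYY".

23 February 2040

Trigger date 1 January 2040 + 20 calendar days = 21 January 2040.
21 January 2040 falls on a Saturday. Rolling to the next business day gives 23 January 2040, a Monday.
Applying the 1 month extension: 1 month after 23 January 2040 is 23 February 2040.
23 February 2040 falls on a Thursday, which is a business day, so no adjustment is needed.
So the filing is due 23 February 2040.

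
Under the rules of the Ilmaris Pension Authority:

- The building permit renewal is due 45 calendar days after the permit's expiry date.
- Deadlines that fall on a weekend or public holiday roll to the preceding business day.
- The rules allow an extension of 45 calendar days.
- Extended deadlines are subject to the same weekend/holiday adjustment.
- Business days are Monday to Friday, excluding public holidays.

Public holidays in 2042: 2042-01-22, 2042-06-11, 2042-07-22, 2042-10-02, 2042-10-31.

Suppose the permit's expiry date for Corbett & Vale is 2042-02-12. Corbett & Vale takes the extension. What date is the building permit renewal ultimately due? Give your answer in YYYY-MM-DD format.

Trigger date 2042-02-12 + 45 calendar days = 2042-03-29.
2042-03-29 is a Saturday; the preceding business day is 2042-03-28 (Friday).
Applying the 45-calendar-day extension: 2042-03-28 + 45 days = 2042-05-12.
2042-05-12 (Monday) is already a business day.
The final due date is 2042-05-12.

2042-05-12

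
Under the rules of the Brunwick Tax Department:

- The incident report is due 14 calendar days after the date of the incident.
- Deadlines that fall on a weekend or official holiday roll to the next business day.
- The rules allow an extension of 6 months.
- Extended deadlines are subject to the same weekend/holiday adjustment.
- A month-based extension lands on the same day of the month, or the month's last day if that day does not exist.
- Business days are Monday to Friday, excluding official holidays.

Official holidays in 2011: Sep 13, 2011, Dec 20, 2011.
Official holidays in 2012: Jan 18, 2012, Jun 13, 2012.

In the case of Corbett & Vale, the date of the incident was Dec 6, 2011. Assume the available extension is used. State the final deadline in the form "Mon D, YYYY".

Jun 21, 2012

From Dec 6, 2011, 14 calendar days later is Dec 20, 2011.
Because Dec 20, 2011 is a listed holiday, the deadline becomes Dec 21, 2011 (Wednesday).
The 6 months extension carries Dec 21, 2011 to Jun 21, 2012.
Jun 21, 2012 is a Thursday and not a listed holiday, so it stands.
The final due date is Jun 21, 2012.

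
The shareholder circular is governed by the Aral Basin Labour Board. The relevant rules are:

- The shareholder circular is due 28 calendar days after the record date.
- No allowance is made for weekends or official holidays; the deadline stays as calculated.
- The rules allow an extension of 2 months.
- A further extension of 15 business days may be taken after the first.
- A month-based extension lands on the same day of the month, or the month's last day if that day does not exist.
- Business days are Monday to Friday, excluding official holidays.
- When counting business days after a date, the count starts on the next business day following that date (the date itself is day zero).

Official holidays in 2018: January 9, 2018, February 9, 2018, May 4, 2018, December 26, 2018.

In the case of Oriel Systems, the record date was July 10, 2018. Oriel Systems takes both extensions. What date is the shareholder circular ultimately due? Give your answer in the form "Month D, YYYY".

Adding 28 calendar days to July 10, 2018 gives August 7, 2018.
No adjustment is made for weekends or holidays, so August 7, 2018 stands.
The 2 months extension carries August 7, 2018 to October 7, 2018.
No adjustment is made for weekends or holidays, so October 7, 2018 stands.
Counting 15 further business days from October 7, 2018 reaches October 26, 2018.
No adjustment is made for weekends or holidays, so October 26, 2018 stands.
Deadline: October 26, 2018.

October 26, 2018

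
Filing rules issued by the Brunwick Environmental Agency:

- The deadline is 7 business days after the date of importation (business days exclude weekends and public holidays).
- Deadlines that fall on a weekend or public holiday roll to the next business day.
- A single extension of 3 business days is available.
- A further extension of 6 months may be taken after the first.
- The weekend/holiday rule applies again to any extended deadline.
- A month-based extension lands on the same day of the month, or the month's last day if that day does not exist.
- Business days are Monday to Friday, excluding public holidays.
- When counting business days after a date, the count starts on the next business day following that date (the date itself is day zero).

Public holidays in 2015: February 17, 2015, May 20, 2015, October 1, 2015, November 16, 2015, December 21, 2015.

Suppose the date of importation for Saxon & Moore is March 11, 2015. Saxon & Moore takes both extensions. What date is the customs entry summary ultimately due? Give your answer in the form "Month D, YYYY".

September 25, 2015

Starting the day after March 11, 2015 and counting 7 business days lands on March 20, 2015.
March 20, 2015 falls on a Friday, which is a business day, so no adjustment is needed.
Applying the 3-business-day extension: 3 business days after March 20, 2015 is March 25, 2015.
March 25, 2015 falls on a Wednesday, which is a business day, so no adjustment is needed.
Add 6 months to March 25, 2015: September 25, 2015.
Since September 25, 2015 is a Friday and not a holiday, the date is unchanged.
The final due date is September 25, 2015.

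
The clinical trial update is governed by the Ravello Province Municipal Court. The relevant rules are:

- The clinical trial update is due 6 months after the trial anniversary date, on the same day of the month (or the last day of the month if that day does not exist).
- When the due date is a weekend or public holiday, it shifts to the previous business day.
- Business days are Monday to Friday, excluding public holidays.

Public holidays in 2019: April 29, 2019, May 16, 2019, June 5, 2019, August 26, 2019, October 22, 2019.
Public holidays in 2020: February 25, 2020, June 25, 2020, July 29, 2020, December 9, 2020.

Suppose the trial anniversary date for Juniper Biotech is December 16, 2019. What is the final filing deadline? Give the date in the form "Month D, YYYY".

6 months from December 16, 2019 is June 16, 2020.
June 16, 2020 (Tuesday) is already a business day.
Deadline: June 16, 2020.

June 16, 2020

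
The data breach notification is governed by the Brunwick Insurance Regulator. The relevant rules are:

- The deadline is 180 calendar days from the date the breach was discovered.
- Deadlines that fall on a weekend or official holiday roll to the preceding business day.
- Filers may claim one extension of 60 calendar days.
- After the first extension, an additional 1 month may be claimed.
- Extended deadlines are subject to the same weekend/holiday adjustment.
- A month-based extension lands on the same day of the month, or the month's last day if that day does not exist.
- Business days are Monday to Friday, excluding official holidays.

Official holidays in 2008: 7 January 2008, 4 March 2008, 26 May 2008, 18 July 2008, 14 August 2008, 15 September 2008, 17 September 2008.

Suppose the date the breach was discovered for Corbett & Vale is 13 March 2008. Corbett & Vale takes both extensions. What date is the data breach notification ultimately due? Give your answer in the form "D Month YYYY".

Trigger date 13 March 2008 + 180 calendar days = 9 September 2008.
9 September 2008 is a Tuesday and not a listed holiday, so it stands.
With the 60-day extension, 9 September 2008 becomes 8 November 2008.
8 November 2008 falls on a Saturday. Rolling to the preceding business day gives 7 November 2008, a Friday.
Add 1 month to 7 November 2008: 7 December 2008.
7 December 2008 is a Sunday, so it moves to the preceding business day, 5 December 2008 (Friday).
Final deadline: 5 December 2008.

5 December 2008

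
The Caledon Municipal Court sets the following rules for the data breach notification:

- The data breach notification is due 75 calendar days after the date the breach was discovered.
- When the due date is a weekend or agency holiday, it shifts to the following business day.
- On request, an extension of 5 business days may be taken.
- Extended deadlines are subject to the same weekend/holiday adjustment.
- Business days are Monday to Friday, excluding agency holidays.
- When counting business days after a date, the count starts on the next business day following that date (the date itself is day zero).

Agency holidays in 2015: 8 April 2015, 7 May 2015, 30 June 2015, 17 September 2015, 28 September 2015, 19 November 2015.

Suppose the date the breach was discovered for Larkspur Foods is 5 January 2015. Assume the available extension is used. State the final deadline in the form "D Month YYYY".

Trigger date 5 January 2015 + 75 calendar days = 21 March 2015.
21 March 2015 is a Saturday; the next business day is 23 March 2015 (Monday).
Applying the 5-business-day extension: 5 business days after 23 March 2015 is 30 March 2015.
Since 30 March 2015 is a Monday and not a holiday, the date is unchanged.
Final deadline: 30 March 2015.

30 March 2015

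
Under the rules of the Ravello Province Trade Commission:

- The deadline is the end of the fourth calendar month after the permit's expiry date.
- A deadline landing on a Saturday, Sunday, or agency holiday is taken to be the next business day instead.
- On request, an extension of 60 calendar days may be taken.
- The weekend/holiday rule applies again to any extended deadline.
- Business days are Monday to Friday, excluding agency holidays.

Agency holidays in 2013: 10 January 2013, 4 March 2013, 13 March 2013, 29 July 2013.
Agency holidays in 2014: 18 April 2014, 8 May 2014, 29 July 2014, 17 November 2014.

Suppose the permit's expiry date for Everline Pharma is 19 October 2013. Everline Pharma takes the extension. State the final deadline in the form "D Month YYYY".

29 April 2014

4 months after 19 October 2013 is February 2014; that month ends on 28 February 2014.
28 February 2014 (Friday) is already a business day.
Applying the 60-calendar-day extension: 28 February 2014 + 60 days = 29 April 2014.
29 April 2014 (Tuesday) is already a business day.
Final deadline: 29 April 2014.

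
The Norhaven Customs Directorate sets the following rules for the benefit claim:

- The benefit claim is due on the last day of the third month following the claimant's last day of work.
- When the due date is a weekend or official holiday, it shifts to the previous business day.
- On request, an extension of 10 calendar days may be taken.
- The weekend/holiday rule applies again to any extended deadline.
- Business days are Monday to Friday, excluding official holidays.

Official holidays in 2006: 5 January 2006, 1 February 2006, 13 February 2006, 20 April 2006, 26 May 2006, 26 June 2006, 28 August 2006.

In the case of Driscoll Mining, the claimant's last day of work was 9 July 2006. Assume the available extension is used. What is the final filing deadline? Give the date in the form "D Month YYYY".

10 November 2006

The third month after 9 July 2006 is October 2006, whose last day is 31 October 2006.
31 October 2006 falls on a Tuesday, which is a business day, so no adjustment is needed.
The 10-calendar-day extension moves the deadline from 31 October 2006 to 10 November 2006.
10 November 2006 falls on a Friday, which is a business day, so no adjustment is needed.
Deadline: 10 November 2006.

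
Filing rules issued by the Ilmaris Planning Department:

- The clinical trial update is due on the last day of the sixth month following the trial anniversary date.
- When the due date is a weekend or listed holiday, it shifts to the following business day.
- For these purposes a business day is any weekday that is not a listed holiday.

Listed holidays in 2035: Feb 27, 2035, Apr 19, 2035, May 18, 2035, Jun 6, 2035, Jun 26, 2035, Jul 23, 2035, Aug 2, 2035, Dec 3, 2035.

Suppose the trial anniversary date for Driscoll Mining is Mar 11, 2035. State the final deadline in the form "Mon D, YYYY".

Oct 1, 2035

6 months after Mar 11, 2035 is September 2035; that month ends on Sep 30, 2035.
Because Sep 30, 2035 is a Sunday, the deadline becomes Oct 1, 2035 (Monday).
The final due date is Oct 1, 2035.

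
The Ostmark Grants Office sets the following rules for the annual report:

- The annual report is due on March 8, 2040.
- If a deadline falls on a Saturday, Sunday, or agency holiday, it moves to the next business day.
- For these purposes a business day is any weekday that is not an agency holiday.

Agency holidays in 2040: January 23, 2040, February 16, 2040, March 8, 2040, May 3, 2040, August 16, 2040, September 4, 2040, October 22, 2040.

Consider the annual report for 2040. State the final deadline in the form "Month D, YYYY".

The statutory due date is March 8, 2040.
March 8, 2040 falls on a listed holiday. Rolling to the next business day gives March 9, 2040, a Friday.
The final due date is March 9, 2040.

March 9, 2040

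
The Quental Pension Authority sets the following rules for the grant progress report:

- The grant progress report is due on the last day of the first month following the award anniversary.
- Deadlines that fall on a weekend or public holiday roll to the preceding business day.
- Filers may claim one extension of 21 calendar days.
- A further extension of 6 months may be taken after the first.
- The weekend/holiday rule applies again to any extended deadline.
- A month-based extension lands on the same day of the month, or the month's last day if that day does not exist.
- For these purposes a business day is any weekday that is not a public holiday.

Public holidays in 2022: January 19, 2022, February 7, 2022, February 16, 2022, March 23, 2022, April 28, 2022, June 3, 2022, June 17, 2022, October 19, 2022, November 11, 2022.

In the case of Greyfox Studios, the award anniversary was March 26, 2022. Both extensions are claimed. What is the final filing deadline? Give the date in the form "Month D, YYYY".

November 18, 2022

1 month after March 26, 2022 is April 2022; that month ends on April 30, 2022.
April 30, 2022 is a Saturday, so it moves to the preceding business day, April 29, 2022 (Friday).
With the 21-day extension, April 29, 2022 becomes May 20, 2022.
May 20, 2022 falls on a Friday, which is a business day, so no adjustment is needed.
The 6 months extension carries May 20, 2022 to November 20, 2022.
November 20, 2022 falls on a Sunday. Rolling to the preceding business day gives November 18, 2022, a Friday.
Final deadline: November 18, 2022.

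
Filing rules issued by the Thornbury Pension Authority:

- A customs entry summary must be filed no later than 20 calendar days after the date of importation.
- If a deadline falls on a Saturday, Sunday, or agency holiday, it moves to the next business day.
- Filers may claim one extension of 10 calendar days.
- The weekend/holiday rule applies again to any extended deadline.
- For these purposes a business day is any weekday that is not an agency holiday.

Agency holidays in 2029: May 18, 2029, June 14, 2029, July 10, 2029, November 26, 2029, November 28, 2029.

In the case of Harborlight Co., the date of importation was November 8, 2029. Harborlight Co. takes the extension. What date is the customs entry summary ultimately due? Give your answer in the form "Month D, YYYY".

20 calendar days after November 8, 2029 is November 28, 2029.
Because November 28, 2029 is a listed holiday, the deadline becomes November 29, 2029 (Thursday).
Add the 10 calendar-day extension to November 29, 2029: December 9, 2029.
December 9, 2029 falls on a Sunday. Rolling to the next business day gives December 10, 2029, a Monday.
Final deadline: December 10, 2029.

December 10, 2029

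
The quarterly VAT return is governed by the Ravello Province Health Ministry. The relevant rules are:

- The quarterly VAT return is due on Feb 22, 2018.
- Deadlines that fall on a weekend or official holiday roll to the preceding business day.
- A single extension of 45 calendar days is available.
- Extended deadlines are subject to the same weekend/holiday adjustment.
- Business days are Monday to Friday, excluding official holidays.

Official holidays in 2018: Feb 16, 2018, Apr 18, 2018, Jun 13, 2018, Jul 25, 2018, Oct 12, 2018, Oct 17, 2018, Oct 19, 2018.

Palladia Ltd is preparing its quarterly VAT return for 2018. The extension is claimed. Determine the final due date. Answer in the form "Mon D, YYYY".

Start from the fixed due date, Feb 22, 2018.
Feb 22, 2018 falls on a Thursday, which is a business day, so no adjustment is needed.
Add the 45 calendar-day extension to Feb 22, 2018: Apr 8, 2018.
Apr 8, 2018 is a Sunday; the preceding business day is Apr 6, 2018 (Friday).
Deadline: Apr 6, 2018.

Apr 6, 2018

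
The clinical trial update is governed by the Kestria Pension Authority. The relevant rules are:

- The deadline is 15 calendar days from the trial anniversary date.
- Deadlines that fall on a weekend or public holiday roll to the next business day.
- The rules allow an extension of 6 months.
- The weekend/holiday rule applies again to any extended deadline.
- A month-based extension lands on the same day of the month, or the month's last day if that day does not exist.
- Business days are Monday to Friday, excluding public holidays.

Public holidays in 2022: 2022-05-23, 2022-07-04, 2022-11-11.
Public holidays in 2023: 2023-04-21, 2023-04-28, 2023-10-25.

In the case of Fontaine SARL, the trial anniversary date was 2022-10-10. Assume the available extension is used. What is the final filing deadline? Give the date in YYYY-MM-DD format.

2023-04-25

From 2022-10-10, 15 calendar days later is 2022-10-25.
2022-10-25 (Tuesday) is already a business day.
The 6 months extension carries 2022-10-25 to 2023-04-25.
Since 2023-04-25 is a Tuesday and not a holiday, the date is unchanged.
Deadline: 2023-04-25.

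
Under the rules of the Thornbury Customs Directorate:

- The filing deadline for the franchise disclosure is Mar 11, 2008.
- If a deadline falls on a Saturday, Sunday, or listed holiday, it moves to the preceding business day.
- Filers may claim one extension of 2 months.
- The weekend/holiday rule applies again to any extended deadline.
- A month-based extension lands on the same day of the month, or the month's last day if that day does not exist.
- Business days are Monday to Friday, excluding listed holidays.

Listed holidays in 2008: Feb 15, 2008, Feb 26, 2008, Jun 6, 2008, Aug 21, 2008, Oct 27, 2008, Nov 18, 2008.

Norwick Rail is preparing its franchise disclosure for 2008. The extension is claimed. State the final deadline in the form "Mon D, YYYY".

The statutory due date is Mar 11, 2008.
Mar 11, 2008 (Tuesday) is already a business day.
Add 2 months to Mar 11, 2008: May 11, 2008.
May 11, 2008 is a Sunday; the preceding business day is May 9, 2008 (Friday).
So the filing is due May 9, 2008.

May 9, 2008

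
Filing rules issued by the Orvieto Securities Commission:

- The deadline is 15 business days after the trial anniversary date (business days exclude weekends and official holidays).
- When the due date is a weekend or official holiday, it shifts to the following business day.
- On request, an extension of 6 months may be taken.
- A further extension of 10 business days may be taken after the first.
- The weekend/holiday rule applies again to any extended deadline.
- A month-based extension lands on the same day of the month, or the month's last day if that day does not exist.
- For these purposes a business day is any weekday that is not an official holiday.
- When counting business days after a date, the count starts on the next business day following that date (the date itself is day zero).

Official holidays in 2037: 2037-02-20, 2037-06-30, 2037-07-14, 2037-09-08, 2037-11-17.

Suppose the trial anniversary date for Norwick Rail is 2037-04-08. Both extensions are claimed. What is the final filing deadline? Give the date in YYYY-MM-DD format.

2037-11-12

Starting the day after 2037-04-08 and counting 15 business days lands on 2037-04-29.
Since 2037-04-29 is a Wednesday and not a holiday, the date is unchanged.
The 6 months extension carries 2037-04-29 to 2037-10-29.
Since 2037-10-29 is a Thursday and not a holiday, the date is unchanged.
Applying the 10-business-day extension: 10 business days after 2037-10-29 is 2037-11-12.
2037-11-12 falls on a Thursday, which is a business day, so no adjustment is needed.
Final deadline: 2037-11-12.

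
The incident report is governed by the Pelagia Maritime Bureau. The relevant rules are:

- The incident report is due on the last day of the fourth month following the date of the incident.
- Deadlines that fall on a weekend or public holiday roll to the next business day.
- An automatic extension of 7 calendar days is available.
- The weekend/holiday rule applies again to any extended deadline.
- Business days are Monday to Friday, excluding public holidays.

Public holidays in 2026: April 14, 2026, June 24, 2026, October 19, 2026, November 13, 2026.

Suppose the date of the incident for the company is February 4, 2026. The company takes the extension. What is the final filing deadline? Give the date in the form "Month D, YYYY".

The fourth month after February 4, 2026 is June 2026, whose last day is June 30, 2026.
Since June 30, 2026 is a Tuesday and not a holiday, the date is unchanged.
Applying the 7-calendar-day extension: June 30, 2026 + 7 days = July 7, 2026.
July 7, 2026 is a Tuesday and not a listed holiday, so it stands.
The final due date is July 7, 2026.

July 7, 2026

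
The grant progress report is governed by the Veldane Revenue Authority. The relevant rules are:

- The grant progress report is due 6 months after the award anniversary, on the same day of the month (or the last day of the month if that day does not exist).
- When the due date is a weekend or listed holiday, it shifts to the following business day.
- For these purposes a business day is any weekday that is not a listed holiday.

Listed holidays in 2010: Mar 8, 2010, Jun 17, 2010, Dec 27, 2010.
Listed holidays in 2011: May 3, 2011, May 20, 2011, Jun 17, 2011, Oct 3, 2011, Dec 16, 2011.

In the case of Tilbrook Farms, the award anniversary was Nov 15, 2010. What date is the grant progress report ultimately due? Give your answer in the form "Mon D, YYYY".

May 16, 2011

6 months from Nov 15, 2010 is May 15, 2011.
Because May 15, 2011 is a Sunday, the deadline becomes May 16, 2011 (Monday).
The final due date is May 16, 2011.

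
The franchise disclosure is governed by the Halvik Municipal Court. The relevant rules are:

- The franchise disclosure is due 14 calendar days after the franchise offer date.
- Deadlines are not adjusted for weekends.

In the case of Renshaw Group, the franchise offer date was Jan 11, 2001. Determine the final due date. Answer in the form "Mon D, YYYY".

Jan 25, 2001

Trigger date Jan 11, 2001 + 14 calendar days = Jan 25, 2001.
Jan 25, 2001 is a Thursday; no weekend or holiday adjustment applies.
Final deadline: Jan 25, 2001.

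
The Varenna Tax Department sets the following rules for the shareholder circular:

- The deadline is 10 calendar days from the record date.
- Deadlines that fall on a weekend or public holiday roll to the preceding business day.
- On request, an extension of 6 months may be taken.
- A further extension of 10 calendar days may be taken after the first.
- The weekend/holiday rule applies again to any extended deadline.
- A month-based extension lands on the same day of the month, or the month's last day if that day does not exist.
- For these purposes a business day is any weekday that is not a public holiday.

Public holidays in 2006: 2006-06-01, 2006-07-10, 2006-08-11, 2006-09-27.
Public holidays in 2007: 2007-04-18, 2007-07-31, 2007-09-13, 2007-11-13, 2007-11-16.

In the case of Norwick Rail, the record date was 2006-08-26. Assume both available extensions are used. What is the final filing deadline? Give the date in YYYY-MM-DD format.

Adding 10 calendar days to 2006-08-26 gives 2006-09-05.
Since 2006-09-05 is a Tuesday and not a holiday, the date is unchanged.
Applying the 6 months extension: 6 months after 2006-09-05 is 2007-03-05.
2007-03-05 falls on a Monday, which is a business day, so no adjustment is needed.
Applying the 10-calendar-day extension: 2007-03-05 + 10 days = 2007-03-15.
2007-03-15 (Thursday) is already a business day.
The final due date is 2007-03-15.

2007-03-15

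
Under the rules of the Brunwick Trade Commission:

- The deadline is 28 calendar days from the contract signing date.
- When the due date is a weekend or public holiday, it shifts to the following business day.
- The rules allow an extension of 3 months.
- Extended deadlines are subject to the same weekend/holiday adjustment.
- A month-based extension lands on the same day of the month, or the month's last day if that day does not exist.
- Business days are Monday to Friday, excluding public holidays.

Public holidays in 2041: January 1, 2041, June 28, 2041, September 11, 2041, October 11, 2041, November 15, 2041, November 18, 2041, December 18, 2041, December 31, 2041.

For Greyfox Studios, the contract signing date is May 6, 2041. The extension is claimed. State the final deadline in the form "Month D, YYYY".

September 3, 2041

Trigger date May 6, 2041 + 28 calendar days = June 3, 2041.
June 3, 2041 falls on a Monday, which is a business day, so no adjustment is needed.
Add 3 months to June 3, 2041: September 3, 2041.
Since September 3, 2041 is a Tuesday and not a holiday, the date is unchanged.
Deadline: September 3, 2041.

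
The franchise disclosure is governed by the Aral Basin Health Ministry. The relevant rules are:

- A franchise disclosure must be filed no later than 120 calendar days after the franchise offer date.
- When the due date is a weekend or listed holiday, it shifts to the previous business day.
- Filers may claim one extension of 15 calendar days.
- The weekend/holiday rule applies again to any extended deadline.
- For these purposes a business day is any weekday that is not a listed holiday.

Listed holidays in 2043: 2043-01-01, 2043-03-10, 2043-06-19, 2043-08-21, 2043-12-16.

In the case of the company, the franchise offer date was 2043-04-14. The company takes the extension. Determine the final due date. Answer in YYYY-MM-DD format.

From 2043-04-14, 120 calendar days later is 2043-08-12.
Since 2043-08-12 is a Wednesday and not a holiday, the date is unchanged.
With the 15-day extension, 2043-08-12 becomes 2043-08-27.
2043-08-27 (Thursday) is already a business day.
Final deadline: 2043-08-27.

2043-08-27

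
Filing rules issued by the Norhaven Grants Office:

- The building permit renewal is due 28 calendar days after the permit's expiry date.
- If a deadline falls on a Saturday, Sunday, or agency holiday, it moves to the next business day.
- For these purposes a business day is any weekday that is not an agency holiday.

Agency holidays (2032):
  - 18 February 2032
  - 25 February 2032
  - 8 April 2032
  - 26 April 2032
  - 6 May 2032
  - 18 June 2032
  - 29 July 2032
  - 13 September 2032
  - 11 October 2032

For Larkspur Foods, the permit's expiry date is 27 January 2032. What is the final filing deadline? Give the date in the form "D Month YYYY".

24 February 2032

28 calendar days after 27 January 2032 is 24 February 2032.
24 February 2032 falls on a Tuesday, which is a business day, so no adjustment is needed.
So the filing is due 24 February 2032.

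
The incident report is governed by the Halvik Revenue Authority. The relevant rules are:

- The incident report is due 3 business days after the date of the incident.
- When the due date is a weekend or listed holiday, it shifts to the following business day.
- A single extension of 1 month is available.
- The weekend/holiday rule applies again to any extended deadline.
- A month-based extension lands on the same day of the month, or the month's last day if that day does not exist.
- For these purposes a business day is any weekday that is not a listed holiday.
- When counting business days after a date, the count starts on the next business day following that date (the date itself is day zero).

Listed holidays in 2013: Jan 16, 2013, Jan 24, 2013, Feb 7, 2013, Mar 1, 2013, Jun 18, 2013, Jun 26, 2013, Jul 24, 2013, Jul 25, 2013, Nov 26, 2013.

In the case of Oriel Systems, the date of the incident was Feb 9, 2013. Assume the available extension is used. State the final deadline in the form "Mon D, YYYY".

Mar 13, 2013

Starting the day after Feb 9, 2013 and counting 3 business days lands on Feb 13, 2013.
Feb 13, 2013 (Wednesday) is already a business day.
Applying the 1 month extension: 1 month after Feb 13, 2013 is Mar 13, 2013.
Mar 13, 2013 (Wednesday) is already a business day.
Deadline: Mar 13, 2013.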